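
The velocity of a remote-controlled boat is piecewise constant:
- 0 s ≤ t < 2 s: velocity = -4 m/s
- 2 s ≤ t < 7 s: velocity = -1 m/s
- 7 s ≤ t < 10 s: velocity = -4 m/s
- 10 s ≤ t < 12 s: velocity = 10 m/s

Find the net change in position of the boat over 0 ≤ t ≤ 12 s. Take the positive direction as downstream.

Net displacement equals the area under the velocity-time graph (areas below the axis count negative).
0–2 s: -4 × 2 = -8 m
2–7 s: -1 × 5 = -5 m
7–10 s: -4 × 3 = -12 m
10–12 s: 10 × 2 = 20 m
Net displacement = -5 m

-5 m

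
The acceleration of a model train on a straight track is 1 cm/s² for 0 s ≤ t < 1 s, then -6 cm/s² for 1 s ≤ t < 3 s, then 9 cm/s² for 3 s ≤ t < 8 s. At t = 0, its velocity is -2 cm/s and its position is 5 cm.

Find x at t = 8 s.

On each constant-a segment, Δv = aΔt and Δx = v₀Δt + ½aΔt²; chain segment to segment.
0–1 s: v starts -2 cm/s; Δx = -2·1 + ½·1·1² = -1.5 cm; v ends -1 cm/s.
1–3 s: v starts -1 cm/s; Δx = -1·2 + ½·-6·2² = -14 cm; v ends -13 cm/s.
3–8 s: v starts -13 cm/s; Δx = -13·5 + ½·9·5² = 47.5 cm; v ends 32 cm/s.
x(8) = 5 + Σ Δx = 37 cm.

37 cm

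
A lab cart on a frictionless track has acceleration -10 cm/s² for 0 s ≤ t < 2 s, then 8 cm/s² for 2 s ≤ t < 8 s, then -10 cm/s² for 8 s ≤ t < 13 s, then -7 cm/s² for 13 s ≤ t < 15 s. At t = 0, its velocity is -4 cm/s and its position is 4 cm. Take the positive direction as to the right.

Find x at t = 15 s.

On each constant-a segment, Δv = aΔt and Δx = v₀Δt + ½aΔt²; chain segment to segment.
0–2 s: v starts -4 cm/s; Δx = -4·2 + ½·-10·2² = -28 cm; v ends -24 cm/s.
2–8 s: v starts -24 cm/s; Δx = -24·6 + ½·8·6² = 0 cm; v ends 24 cm/s.
8–13 s: v starts 24 cm/s; Δx = 24·5 + ½·-10·5² = -5 cm; v ends -26 cm/s.
13–15 s: v starts -26 cm/s; Δx = -26·2 + ½·-7·2² = -66 cm; v ends -40 cm/s.
x(15) = 4 + Σ Δx = -95 cm.

-95 cm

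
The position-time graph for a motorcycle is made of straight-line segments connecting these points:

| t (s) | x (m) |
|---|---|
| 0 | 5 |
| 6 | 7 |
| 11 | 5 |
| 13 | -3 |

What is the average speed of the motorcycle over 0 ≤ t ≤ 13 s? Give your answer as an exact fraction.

Average speed = (total path length)/(elapsed time); on a piecewise-linear x-t graph the path length is Σ|Δx|.
0–6 s: |Δx| = |7 − 5| = 2 m
6–11 s: |Δx| = |5 − 7| = 2 m
11–13 s: |Δx| = |-3 − 5| = 8 m
Total path = 12 m; average speed = 12/13 = 12/13 m/s.

12/13 m/s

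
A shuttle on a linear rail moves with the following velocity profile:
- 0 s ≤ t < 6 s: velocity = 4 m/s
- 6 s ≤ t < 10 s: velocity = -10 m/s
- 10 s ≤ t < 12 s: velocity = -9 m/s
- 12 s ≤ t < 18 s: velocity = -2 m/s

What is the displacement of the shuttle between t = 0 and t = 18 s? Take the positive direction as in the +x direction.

Displacement is the signed area under the v-t curve.
0–6 s: 4 × 6 = 24 m
6–10 s: -10 × 4 = -40 m
10–12 s: -9 × 2 = -18 m
12–18 s: -2 × 6 = -12 m
Net displacement = -46 m

-46 m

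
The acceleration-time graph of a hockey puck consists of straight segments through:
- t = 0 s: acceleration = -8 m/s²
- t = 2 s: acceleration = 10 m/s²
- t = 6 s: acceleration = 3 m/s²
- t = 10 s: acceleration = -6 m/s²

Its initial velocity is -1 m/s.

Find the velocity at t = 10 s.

Δv equals the area under the a-t graph; then v = v₀ + Δv.
0–2 s: ½(-8 + 10)(2) = 2 m/s
2–6 s: ½(10 + 3)(4) = 26 m/s
6–10 s: ½(3 + -6)(4) = -6 m/s
Δv = 22 m/s, so v(10) = -1 + (22) = 21 m/s.

21 m/s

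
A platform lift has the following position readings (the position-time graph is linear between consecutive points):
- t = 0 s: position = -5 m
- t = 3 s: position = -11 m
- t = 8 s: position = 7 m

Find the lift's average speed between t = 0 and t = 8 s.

Average speed = (total path length)/(elapsed time); on a piecewise-linear x-t graph the path length is Σ|Δx|.
0–3 s: |Δx| = |-11 − -5| = 6 m
3–8 s: |Δx| = |7 − -11| = 18 m
Total path = 24 m; average speed = 24/8 = 3 m/s.

3 m/s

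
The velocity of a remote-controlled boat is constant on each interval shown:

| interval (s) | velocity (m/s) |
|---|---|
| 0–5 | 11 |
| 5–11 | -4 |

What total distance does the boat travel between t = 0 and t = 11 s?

79 m

Distance (not displacement) is the total path length: add the absolute areas under v-t.
0–5 s: |11| × 5 = 55 m
5–11 s: |-4| × 6 = 24 m
Total distance = 79 m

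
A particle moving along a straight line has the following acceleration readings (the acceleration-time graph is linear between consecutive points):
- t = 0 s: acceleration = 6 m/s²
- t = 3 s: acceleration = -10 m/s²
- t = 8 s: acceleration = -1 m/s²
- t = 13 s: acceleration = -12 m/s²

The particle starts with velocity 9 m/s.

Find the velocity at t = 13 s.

-57 m/s

Δv equals the area under the a-t graph; then v = v₀ + Δv.
0–3 s: ½(6 + -10)(3) = -6 m/s
3–8 s: ½(-10 + -1)(5) = -27.5 m/s
8–13 s: ½(-1 + -12)(5) = -32.5 m/s
Δv = -66 m/s, so v(13) = 9 + (-66) = -57 m/s.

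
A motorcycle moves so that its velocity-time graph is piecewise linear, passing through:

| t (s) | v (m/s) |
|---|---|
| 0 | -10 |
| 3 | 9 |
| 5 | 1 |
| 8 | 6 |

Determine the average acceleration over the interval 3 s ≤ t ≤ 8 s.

-0.6 m/s²

Average acceleration = Δv/Δt = (6 − 9)/(8 − 3) = -0.6 m/s².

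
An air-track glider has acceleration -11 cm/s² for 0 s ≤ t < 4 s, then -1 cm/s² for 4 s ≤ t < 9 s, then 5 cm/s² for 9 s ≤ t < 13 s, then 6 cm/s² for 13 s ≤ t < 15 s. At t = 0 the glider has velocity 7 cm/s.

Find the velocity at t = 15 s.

Δv equals the area under the a-t graph; then v = v₀ + Δv.
0–4 s: -11 × 4 = -44 cm/s
4–9 s: -1 × 5 = -5 cm/s
9–13 s: 5 × 4 = 20 cm/s
13–15 s: 6 × 2 = 12 cm/s
Δv = -17 cm/s, so v(15) = 7 + (-17) = -10 cm/s.

-10 cm/s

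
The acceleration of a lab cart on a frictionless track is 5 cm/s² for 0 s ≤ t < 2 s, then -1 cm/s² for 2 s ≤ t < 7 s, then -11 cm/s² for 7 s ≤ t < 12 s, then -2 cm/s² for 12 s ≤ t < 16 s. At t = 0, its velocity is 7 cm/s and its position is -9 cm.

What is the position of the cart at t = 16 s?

On each constant-a segment, Δv = aΔt and Δx = v₀Δt + ½aΔt²; chain segment to segment.
0–2 s: v starts 7 cm/s; Δx = 7·2 + ½·5·2² = 24 cm; v ends 17 cm/s.
2–7 s: v starts 17 cm/s; Δx = 17·5 + ½·-1·5² = 72.5 cm; v ends 12 cm/s.
7–12 s: v starts 12 cm/s; Δx = 12·5 + ½·-11·5² = -77.5 cm; v ends -43 cm/s.
12–16 s: v starts -43 cm/s; Δx = -43·4 + ½·-2·4² = -188 cm; v ends -51 cm/s.
x(16) = -9 + Σ Δx = -178 cm.

-178 cm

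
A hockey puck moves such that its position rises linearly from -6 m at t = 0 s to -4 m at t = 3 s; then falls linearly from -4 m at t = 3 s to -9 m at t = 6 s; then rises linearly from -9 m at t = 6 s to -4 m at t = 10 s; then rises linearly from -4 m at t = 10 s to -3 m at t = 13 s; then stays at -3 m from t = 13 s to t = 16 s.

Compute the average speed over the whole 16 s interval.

Average speed = (total path length)/(elapsed time); on a piecewise-linear x-t graph the path length is Σ|Δx|.
0–3 s: |Δx| = |-4 − -6| = 2 m
3–6 s: |Δx| = |-9 − -4| = 5 m
6–10 s: |Δx| = |-4 − -9| = 5 m
10–13 s: |Δx| = |-3 − -4| = 1 m
13–16 s: |Δx| = |-3 − -3| = 0 m
Total path = 13 m; average speed = 13/16 = 0.8125 m/s.

0.8125 m/s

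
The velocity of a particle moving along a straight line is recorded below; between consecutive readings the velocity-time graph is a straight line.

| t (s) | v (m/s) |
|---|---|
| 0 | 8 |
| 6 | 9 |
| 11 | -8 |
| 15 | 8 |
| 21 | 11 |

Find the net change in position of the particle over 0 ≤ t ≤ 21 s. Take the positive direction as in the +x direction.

110.5 m

Net displacement equals the area under the velocity-time graph (areas below the axis count negative).
0–6 s: ½(8 + 9)(6) = 51 m
6–11 s: ½(9 + -8)(5) = 2.5 m
11–15 s: ½(-8 + 8)(4) = 0 m
15–21 s: ½(8 + 11)(6) = 57 m
Net displacement = 110.5 m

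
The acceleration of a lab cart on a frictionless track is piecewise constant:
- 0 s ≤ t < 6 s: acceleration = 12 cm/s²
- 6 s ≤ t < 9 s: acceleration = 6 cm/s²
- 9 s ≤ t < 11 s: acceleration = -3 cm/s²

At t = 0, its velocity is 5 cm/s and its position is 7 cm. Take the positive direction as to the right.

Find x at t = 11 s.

695 cm

On each constant-a segment, Δv = aΔt and Δx = v₀Δt + ½aΔt²; chain segment to segment.
0–6 s: v starts 5 cm/s; Δx = 5·6 + ½·12·6² = 246 cm; v ends 77 cm/s.
6–9 s: v starts 77 cm/s; Δx = 77·3 + ½·6·3² = 258 cm; v ends 95 cm/s.
9–11 s: v starts 95 cm/s; Δx = 95·2 + ½·-3·2² = 184 cm; v ends 89 cm/s.
x(11) = 7 + Σ Δx = 695 cm.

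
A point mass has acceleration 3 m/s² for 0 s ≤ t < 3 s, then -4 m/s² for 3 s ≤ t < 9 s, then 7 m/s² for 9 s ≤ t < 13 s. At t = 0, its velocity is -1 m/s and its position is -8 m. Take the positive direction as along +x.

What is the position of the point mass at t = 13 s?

On each constant-a segment, Δv = aΔt and Δx = v₀Δt + ½aΔt²; chain segment to segment.
0–3 s: v starts -1 m/s; Δx = -1·3 + ½·3·3² = 10.5 m; v ends 8 m/s.
3–9 s: v starts 8 m/s; Δx = 8·6 + ½·-4·6² = -24 m; v ends -16 m/s.
9–13 s: v starts -16 m/s; Δx = -16·4 + ½·7·4² = -8 m; v ends 12 m/s.
x(13) = -8 + Σ Δx = -29.5 m.

-29.5 m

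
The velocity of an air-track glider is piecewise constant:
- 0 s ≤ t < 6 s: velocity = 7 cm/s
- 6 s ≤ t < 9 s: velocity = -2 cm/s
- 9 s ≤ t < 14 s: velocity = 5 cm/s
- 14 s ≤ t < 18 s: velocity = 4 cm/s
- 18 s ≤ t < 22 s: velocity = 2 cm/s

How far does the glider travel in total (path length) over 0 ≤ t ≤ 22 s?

97 cm

Distance (not displacement) is the total path length: add the absolute areas under v-t.
0–6 s: |7| × 6 = 42 cm
6–9 s: |-2| × 3 = 6 cm
9–14 s: |5| × 5 = 25 cm
14–18 s: |4| × 4 = 16 cm
18–22 s: |2| × 4 = 8 cm
Total distance = 97 cm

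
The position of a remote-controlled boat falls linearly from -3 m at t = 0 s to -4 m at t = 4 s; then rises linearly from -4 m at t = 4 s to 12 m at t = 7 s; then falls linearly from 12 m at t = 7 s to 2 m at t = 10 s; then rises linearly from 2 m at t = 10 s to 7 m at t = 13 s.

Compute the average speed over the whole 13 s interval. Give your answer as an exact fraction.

Average speed = (total path length)/(elapsed time); on a piecewise-linear x-t graph the path length is Σ|Δx|.
0–4 s: |Δx| = |-4 − -3| = 1 m
4–7 s: |Δx| = |12 − -4| = 16 m
7–10 s: |Δx| = |2 − 12| = 10 m
10–13 s: |Δx| = |7 − 2| = 5 m
Total path = 32 m; average speed = 32/13 = 32/13 m/s.

32/13 m/s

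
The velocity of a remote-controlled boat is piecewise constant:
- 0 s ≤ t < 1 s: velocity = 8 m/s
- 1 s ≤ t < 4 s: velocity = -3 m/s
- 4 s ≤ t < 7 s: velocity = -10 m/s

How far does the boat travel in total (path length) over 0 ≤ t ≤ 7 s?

Total distance travelled is ∫|v| dt — sum the magnitudes of each area piece.
0–1 s: |8| × 1 = 8 m
1–4 s: |-3| × 3 = 9 m
4–7 s: |-10| × 3 = 30 m
Total distance = 47 m

47 m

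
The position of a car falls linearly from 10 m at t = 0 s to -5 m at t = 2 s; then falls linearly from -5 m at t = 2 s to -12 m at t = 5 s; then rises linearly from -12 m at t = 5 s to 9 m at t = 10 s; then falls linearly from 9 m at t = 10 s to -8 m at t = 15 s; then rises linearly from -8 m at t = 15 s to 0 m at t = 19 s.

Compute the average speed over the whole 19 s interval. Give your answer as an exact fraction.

68/19 m/s

Average speed = (total path length)/(elapsed time); on a piecewise-linear x-t graph the path length is Σ|Δx|.
0–2 s: |Δx| = |-5 − 10| = 15 m
2–5 s: |Δx| = |-12 − -5| = 7 m
5–10 s: |Δx| = |9 − -12| = 21 m
10–15 s: |Δx| = |-8 − 9| = 17 m
15–19 s: |Δx| = |0 − -8| = 8 m
Total path = 68 m; average speed = 68/19 = 68/19 m/s.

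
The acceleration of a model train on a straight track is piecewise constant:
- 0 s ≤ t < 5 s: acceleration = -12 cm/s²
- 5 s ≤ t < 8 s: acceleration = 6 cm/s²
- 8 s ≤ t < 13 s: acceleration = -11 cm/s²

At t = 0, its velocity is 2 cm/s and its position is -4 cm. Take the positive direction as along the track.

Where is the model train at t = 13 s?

On each constant-a segment, Δv = aΔt and Δx = v₀Δt + ½aΔt²; chain segment to segment.
0–5 s: v starts 2 cm/s; Δx = 2·5 + ½·-12·5² = -140 cm; v ends -58 cm/s.
5–8 s: v starts -58 cm/s; Δx = -58·3 + ½·6·3² = -147 cm; v ends -40 cm/s.
8–13 s: v starts -40 cm/s; Δx = -40·5 + ½·-11·5² = -337.5 cm; v ends -95 cm/s.
x(13) = -4 + Σ Δx = -628.5 cm.

-628.5 cm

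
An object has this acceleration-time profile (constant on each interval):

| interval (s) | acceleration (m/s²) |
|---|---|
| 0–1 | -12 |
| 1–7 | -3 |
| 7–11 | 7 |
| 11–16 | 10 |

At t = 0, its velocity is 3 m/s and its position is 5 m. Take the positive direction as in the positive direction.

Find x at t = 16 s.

On each constant-a segment, Δv = aΔt and Δx = v₀Δt + ½aΔt²; chain segment to segment.
0–1 s: v starts 3 m/s; Δx = 3·1 + ½·-12·1² = -3 m; v ends -9 m/s.
1–7 s: v starts -9 m/s; Δx = -9·6 + ½·-3·6² = -108 m; v ends -27 m/s.
7–11 s: v starts -27 m/s; Δx = -27·4 + ½·7·4² = -52 m; v ends 1 m/s.
11–16 s: v starts 1 m/s; Δx = 1·5 + ½·10·5² = 130 m; v ends 51 m/s.
x(16) = 5 + Σ Δx = -28 m.

-28 m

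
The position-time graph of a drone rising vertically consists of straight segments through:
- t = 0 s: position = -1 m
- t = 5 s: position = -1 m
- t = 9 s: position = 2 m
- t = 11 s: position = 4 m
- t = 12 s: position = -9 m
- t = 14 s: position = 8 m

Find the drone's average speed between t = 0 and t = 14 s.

Average speed = (total path length)/(elapsed time); on a piecewise-linear x-t graph the path length is Σ|Δx|.
0–5 s: |Δx| = |-1 − -1| = 0 m
5–9 s: |Δx| = |2 − -1| = 3 m
9–11 s: |Δx| = |4 − 2| = 2 m
11–12 s: |Δx| = |-9 − 4| = 13 m
12–14 s: |Δx| = |8 − -9| = 17 m
Total path = 35 m; average speed = 35/14 = 2.5 m/s.

2.5 m/s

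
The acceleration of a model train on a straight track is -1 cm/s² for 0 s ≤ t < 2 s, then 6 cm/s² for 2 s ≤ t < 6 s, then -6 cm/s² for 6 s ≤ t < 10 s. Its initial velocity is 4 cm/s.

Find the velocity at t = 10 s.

2 cm/s

Δv equals the area under the a-t graph; then v = v₀ + Δv.
0–2 s: -1 × 2 = -2 cm/s
2–6 s: 6 × 4 = 24 cm/s
6–10 s: -6 × 4 = -24 cm/s
Δv = -2 cm/s, so v(10) = 4 + (-2) = 2 cm/s.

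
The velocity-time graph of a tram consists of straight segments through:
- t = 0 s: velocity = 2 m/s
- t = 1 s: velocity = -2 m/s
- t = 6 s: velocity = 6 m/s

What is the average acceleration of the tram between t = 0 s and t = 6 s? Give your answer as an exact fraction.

2/3 m/s²

Average acceleration = Δv/Δt = (6 − 2)/(6 − 0) = 2/3 m/s².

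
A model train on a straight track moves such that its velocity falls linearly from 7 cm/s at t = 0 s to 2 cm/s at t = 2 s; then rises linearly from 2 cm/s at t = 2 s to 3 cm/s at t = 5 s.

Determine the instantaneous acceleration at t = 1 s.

Acceleration is the slope of the v-t graph on 0–2 s: (2 − 7)/(2 − 0) = -2.5 cm/s².

-2.5 cm/s²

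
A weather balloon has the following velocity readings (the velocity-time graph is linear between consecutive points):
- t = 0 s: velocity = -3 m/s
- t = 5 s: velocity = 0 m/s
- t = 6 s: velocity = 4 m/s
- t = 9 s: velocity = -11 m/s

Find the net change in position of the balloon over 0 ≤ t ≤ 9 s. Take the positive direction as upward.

Net displacement equals the area under the velocity-time graph (areas below the axis count negative).
0–5 s: ½(-3 + 0)(5) = -7.5 m
5–6 s: ½(0 + 4)(1) = 2 m
6–9 s: ½(4 + -11)(3) = -10.5 m
Net displacement = -16 m

-16 m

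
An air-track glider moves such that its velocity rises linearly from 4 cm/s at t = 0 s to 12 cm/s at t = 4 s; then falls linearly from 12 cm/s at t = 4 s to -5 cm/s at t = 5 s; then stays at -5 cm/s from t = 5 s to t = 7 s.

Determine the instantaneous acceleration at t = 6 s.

Acceleration is the slope of the v-t graph on 5–7 s: (-5 − -5)/(7 − 5) = 0 cm/s².

0 cm/s²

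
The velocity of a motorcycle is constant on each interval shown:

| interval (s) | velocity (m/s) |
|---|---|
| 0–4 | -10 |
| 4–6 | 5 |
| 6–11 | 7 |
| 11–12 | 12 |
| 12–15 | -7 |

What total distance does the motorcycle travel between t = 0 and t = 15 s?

118 m

Total distance travelled is ∫|v| dt — sum the magnitudes of each area piece.
0–4 s: |-10| × 4 = 40 m
4–6 s: |5| × 2 = 10 m
6–11 s: |7| × 5 = 35 m
11–12 s: |12| × 1 = 12 m
12–15 s: |-7| × 3 = 21 m
Total distance = 118 m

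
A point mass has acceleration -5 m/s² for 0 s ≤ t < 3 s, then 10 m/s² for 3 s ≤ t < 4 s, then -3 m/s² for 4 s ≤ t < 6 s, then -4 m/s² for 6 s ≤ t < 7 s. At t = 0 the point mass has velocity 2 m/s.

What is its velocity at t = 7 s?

Δv equals the area under the a-t graph; then v = v₀ + Δv.
0–3 s: -5 × 3 = -15 m/s
3–4 s: 10 × 1 = 10 m/s
4–6 s: -3 × 2 = -6 m/s
6–7 s: -4 × 1 = -4 m/s
Δv = -15 m/s, so v(7) = 2 + (-15) = -13 m/s.

-13 m/s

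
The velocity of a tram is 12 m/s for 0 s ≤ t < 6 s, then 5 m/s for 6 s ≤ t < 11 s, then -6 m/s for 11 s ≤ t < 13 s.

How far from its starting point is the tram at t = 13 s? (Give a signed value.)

85 m

Displacement is the signed area under the v-t curve.
0–6 s: 12 × 6 = 72 m
6–11 s: 5 × 5 = 25 m
11–13 s: -6 × 2 = -12 m
Net displacement = 85 m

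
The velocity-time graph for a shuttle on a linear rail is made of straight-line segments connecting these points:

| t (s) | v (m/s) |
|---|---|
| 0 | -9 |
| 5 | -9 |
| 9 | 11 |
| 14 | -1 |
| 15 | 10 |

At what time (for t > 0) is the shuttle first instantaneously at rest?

t = 6.8 s

v changes sign on 5–9 s (from -9 to 11); the graph is linear there, so v = 0 at t = 5 + (9)·(9 − 5)/(11 − -9) = 6.8 s.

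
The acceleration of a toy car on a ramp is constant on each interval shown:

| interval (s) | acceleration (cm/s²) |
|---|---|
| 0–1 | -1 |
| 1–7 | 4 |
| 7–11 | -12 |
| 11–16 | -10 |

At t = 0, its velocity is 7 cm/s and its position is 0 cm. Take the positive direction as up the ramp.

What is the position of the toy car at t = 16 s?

On each constant-a segment, Δv = aΔt and Δx = v₀Δt + ½aΔt²; chain segment to segment.
0–1 s: v starts 7 cm/s; Δx = 7·1 + ½·-1·1² = 6.5 cm; v ends 6 cm/s.
1–7 s: v starts 6 cm/s; Δx = 6·6 + ½·4·6² = 108 cm; v ends 30 cm/s.
7–11 s: v starts 30 cm/s; Δx = 30·4 + ½·-12·4² = 24 cm; v ends -18 cm/s.
11–16 s: v starts -18 cm/s; Δx = -18·5 + ½·-10·5² = -215 cm; v ends -68 cm/s.
x(16) = 0 + Σ Δx = -76.5 cm.

-76.5 cm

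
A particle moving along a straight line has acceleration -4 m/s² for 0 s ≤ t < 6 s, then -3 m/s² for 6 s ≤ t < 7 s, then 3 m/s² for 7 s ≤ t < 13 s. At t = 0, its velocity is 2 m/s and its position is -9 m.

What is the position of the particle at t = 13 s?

-188.5 m

On each constant-a segment, Δv = aΔt and Δx = v₀Δt + ½aΔt²; chain segment to segment.
0–6 s: v starts 2 m/s; Δx = 2·6 + ½·-4·6² = -60 m; v ends -22 m/s.
6–7 s: v starts -22 m/s; Δx = -22·1 + ½·-3·1² = -23.5 m; v ends -25 m/s.
7–13 s: v starts -25 m/s; Δx = -25·6 + ½·3·6² = -96 m; v ends -7 m/s.
x(13) = -9 + Σ Δx = -188.5 m.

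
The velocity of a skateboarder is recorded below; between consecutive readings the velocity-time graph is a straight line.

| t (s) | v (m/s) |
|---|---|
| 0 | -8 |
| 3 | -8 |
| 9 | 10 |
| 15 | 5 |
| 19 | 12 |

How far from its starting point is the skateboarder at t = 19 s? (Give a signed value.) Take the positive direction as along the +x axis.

Displacement is the signed area under the v-t curve.
0–3 s: -8 × 3 = -24 m
3–9 s: ½(-8 + 10)(6) = 6 m
9–15 s: ½(10 + 5)(6) = 45 m
15–19 s: ½(5 + 12)(4) = 34 m
Net displacement = 61 m

61 m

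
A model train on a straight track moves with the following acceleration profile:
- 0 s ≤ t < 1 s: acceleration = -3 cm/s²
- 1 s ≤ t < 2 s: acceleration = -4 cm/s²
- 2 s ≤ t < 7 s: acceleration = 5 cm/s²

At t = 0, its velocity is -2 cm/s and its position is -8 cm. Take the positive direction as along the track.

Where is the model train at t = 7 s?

-1 cm

On each constant-a segment, Δv = aΔt and Δx = v₀Δt + ½aΔt²; chain segment to segment.
0–1 s: v starts -2 cm/s; Δx = -2·1 + ½·-3·1² = -3.5 cm; v ends -5 cm/s.
1–2 s: v starts -5 cm/s; Δx = -5·1 + ½·-4·1² = -7 cm; v ends -9 cm/s.
2–7 s: v starts -9 cm/s; Δx = -9·5 + ½·5·5² = 17.5 cm; v ends 16 cm/s.
x(7) = -8 + Σ Δx = -1 cm.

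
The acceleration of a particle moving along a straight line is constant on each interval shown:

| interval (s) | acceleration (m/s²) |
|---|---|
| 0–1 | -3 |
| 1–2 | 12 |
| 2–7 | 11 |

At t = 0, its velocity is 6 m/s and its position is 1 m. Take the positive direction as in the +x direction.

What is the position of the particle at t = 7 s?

227 m

On each constant-a segment, Δv = aΔt and Δx = v₀Δt + ½aΔt²; chain segment to segment.
0–1 s: v starts 6 m/s; Δx = 6·1 + ½·-3·1² = 4.5 m; v ends 3 m/s.
1–2 s: v starts 3 m/s; Δx = 3·1 + ½·12·1² = 9 m; v ends 15 m/s.
2–7 s: v starts 15 m/s; Δx = 15·5 + ½·11·5² = 212.5 m; v ends 70 m/s.
x(7) = 1 + Σ Δx = 227 m.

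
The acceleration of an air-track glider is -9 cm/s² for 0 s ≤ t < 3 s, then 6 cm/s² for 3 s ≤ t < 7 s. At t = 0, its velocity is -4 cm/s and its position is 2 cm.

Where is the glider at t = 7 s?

On each constant-a segment, Δv = aΔt and Δx = v₀Δt + ½aΔt²; chain segment to segment.
0–3 s: v starts -4 cm/s; Δx = -4·3 + ½·-9·3² = -52.5 cm; v ends -31 cm/s.
3–7 s: v starts -31 cm/s; Δx = -31·4 + ½·6·4² = -76 cm; v ends -7 cm/s.
x(7) = 2 + Σ Δx = -126.5 cm.

-126.5 cm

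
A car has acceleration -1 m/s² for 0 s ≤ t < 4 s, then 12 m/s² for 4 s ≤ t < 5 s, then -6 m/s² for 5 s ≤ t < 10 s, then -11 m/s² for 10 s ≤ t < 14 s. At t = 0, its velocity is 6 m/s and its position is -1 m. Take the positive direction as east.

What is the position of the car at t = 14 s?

On each constant-a segment, Δv = aΔt and Δx = v₀Δt + ½aΔt²; chain segment to segment.
0–4 s: v starts 6 m/s; Δx = 6·4 + ½·-1·4² = 16 m; v ends 2 m/s.
4–5 s: v starts 2 m/s; Δx = 2·1 + ½·12·1² = 8 m; v ends 14 m/s.
5–10 s: v starts 14 m/s; Δx = 14·5 + ½·-6·5² = -5 m; v ends -16 m/s.
10–14 s: v starts -16 m/s; Δx = -16·4 + ½·-11·4² = -152 m; v ends -60 m/s.
x(14) = -1 + Σ Δx = -134 m.

-134 m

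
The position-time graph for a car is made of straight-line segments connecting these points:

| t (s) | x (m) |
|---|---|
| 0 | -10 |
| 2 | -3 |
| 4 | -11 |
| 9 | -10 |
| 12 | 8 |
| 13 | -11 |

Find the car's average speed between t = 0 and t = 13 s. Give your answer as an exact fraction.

Average speed = (total path length)/(elapsed time); on a piecewise-linear x-t graph the path length is Σ|Δx|.
0–2 s: |Δx| = |-3 − -10| = 7 m
2–4 s: |Δx| = |-11 − -3| = 8 m
4–9 s: |Δx| = |-10 − -11| = 1 m
9–12 s: |Δx| = |8 − -10| = 18 m
12–13 s: |Δx| = |-11 − 8| = 19 m
Total path = 53 m; average speed = 53/13 = 53/13 m/s.

53/13 m/s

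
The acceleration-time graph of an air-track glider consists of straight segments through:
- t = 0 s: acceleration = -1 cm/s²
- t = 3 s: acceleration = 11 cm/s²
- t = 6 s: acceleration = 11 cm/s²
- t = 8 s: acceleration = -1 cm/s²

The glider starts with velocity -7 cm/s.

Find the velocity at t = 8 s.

51 cm/s

Δv equals the area under the a-t graph; then v = v₀ + Δv.
0–3 s: ½(-1 + 11)(3) = 15 cm/s
3–6 s: 11 × 3 = 33 cm/s
6–8 s: ½(11 + -1)(2) = 10 cm/s
Δv = 58 cm/s, so v(8) = -7 + (58) = 51 cm/s.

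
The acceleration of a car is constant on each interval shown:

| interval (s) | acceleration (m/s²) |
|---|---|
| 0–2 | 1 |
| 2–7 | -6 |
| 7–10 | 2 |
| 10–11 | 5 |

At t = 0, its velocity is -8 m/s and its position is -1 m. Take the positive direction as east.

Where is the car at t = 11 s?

-246.5 m

On each constant-a segment, Δv = aΔt and Δx = v₀Δt + ½aΔt²; chain segment to segment.
0–2 s: v starts -8 m/s; Δx = -8·2 + ½·1·2² = -14 m; v ends -6 m/s.
2–7 s: v starts -6 m/s; Δx = -6·5 + ½·-6·5² = -105 m; v ends -36 m/s.
7–10 s: v starts -36 m/s; Δx = -36·3 + ½·2·3² = -99 m; v ends -30 m/s.
10–11 s: v starts -30 m/s; Δx = -30·1 + ½·5·1² = -27.5 m; v ends -25 m/s.
x(11) = -1 + Σ Δx = -246.5 m.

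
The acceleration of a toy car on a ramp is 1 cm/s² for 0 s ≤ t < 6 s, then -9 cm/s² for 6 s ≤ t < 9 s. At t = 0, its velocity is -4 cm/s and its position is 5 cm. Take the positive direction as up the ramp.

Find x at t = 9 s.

-35.5 cm

On each constant-a segment, Δv = aΔt and Δx = v₀Δt + ½aΔt²; chain segment to segment.
0–6 s: v starts -4 cm/s; Δx = -4·6 + ½·1·6² = -6 cm; v ends 2 cm/s.
6–9 s: v starts 2 cm/s; Δx = 2·3 + ½·-9·3² = -34.5 cm; v ends -25 cm/s.
x(9) = 5 + Σ Δx = -35.5 cm.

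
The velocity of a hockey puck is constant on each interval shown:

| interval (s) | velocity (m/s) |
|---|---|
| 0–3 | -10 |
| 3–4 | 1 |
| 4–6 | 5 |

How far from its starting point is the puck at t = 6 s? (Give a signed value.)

-19 m

Net displacement equals the area under the velocity-time graph (areas below the axis count negative).
0–3 s: -10 × 3 = -30 m
3–4 s: 1 × 1 = 1 m
4–6 s: 5 × 2 = 10 m
Net displacement = -19 m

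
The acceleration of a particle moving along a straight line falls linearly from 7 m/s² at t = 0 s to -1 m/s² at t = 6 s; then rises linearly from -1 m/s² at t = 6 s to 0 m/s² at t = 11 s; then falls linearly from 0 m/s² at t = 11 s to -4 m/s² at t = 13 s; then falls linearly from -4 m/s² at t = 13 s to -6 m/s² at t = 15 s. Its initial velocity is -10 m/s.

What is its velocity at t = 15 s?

Δv equals the area under the a-t graph; then v = v₀ + Δv.
0–6 s: ½(7 + -1)(6) = 18 m/s
6–11 s: ½(-1 + 0)(5) = -2.5 m/s
11–13 s: ½(0 + -4)(2) = -4 m/s
13–15 s: ½(-4 + -6)(2) = -10 m/s
Δv = 1.5 m/s, so v(15) = -10 + (1.5) = -8.5 m/s.

-8.5 m/s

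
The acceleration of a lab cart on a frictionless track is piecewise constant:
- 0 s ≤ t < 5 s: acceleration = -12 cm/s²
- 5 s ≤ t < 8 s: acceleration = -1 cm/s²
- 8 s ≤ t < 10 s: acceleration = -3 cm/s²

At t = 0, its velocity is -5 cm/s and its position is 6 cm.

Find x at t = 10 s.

On each constant-a segment, Δv = aΔt and Δx = v₀Δt + ½aΔt²; chain segment to segment.
0–5 s: v starts -5 cm/s; Δx = -5·5 + ½·-12·5² = -175 cm; v ends -65 cm/s.
5–8 s: v starts -65 cm/s; Δx = -65·3 + ½·-1·3² = -199.5 cm; v ends -68 cm/s.
8–10 s: v starts -68 cm/s; Δx = -68·2 + ½·-3·2² = -142 cm; v ends -74 cm/s.
x(10) = 6 + Σ Δx = -510.5 cm.

-510.5 cm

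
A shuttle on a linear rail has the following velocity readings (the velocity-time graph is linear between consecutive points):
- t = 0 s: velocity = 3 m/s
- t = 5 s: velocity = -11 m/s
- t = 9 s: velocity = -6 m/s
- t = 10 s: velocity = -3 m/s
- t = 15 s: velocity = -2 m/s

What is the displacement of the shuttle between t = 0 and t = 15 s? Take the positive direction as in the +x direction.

-71 m

Displacement is the signed area under the v-t curve.
0–5 s: ½(3 + -11)(5) = -20 m
5–9 s: ½(-11 + -6)(4) = -34 m
9–10 s: ½(-6 + -3)(1) = -4.5 m
10–15 s: ½(-3 + -2)(5) = -12.5 m
Net displacement = -71 m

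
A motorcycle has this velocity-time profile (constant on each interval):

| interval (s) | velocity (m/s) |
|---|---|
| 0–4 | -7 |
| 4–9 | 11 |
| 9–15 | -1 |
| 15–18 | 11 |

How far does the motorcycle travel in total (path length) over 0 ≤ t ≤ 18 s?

Distance (not displacement) is the total path length: add the absolute areas under v-t.
0–4 s: |-7| × 4 = 28 m
4–9 s: |11| × 5 = 55 m
9–15 s: |-1| × 6 = 6 m
15–18 s: |11| × 3 = 33 m
Total distance = 122 m

122 m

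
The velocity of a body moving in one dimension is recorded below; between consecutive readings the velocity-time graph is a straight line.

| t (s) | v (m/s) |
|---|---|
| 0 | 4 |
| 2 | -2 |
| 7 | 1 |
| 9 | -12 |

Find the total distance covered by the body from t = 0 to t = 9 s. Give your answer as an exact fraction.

Total distance travelled is ∫|v| dt — sum the magnitudes of each area piece.
0–2 s: v = 0 at t = 4/3 s; triangle areas 8/3 + 2/3 = 10/3 m
2–7 s: v = 0 at t = 16/3 s; triangle areas 10/3 + 5/6 = 25/6 m
7–9 s: v = 0 at t = 93/13 s; triangle areas 1/13 + 144/13 = 145/13 m
Total distance = 485/26 m

485/26 m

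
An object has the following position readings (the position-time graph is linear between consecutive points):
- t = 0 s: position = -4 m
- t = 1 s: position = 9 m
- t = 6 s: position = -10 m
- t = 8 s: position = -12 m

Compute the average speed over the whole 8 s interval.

4.25 m/s

Average speed = (total path length)/(elapsed time); on a piecewise-linear x-t graph the path length is Σ|Δx|.
0–1 s: |Δx| = |9 − -4| = 13 m
1–6 s: |Δx| = |-10 − 9| = 19 m
6–8 s: |Δx| = |-12 − -10| = 2 m
Total path = 34 m; average speed = 34/8 = 4.25 m/s.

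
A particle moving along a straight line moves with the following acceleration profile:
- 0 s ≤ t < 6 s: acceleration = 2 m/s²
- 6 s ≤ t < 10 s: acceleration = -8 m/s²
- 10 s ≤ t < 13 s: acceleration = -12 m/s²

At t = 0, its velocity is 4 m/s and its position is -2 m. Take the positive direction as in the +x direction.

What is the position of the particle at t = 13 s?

On each constant-a segment, Δv = aΔt and Δx = v₀Δt + ½aΔt²; chain segment to segment.
0–6 s: v starts 4 m/s; Δx = 4·6 + ½·2·6² = 60 m; v ends 16 m/s.
6–10 s: v starts 16 m/s; Δx = 16·4 + ½·-8·4² = 0 m; v ends -16 m/s.
10–13 s: v starts -16 m/s; Δx = -16·3 + ½·-12·3² = -102 m; v ends -52 m/s.
x(13) = -2 + Σ Δx = -44 m.

-44 m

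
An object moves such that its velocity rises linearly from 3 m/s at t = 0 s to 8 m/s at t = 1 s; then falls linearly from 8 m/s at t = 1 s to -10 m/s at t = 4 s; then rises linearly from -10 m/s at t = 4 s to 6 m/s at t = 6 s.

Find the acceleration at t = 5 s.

8 m/s²

Acceleration is the slope of the v-t graph on 4–6 s: (6 − -10)/(6 − 4) = 8 m/s².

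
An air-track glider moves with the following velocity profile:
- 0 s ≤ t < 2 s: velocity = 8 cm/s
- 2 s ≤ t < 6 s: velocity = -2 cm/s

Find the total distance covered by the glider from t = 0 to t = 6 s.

Distance (not displacement) is the total path length: add the absolute areas under v-t.
0–2 s: |8| × 2 = 16 cm
2–6 s: |-2| × 4 = 8 cm
Total distance = 24 cm

24 cm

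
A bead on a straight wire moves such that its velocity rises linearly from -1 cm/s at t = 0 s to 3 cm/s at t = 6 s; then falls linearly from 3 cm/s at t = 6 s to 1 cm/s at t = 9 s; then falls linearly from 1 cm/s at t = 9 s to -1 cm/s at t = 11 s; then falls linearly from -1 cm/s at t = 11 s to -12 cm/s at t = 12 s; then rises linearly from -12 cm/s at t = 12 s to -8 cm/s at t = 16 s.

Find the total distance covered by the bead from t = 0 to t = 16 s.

61 cm

Distance (not displacement) is the total path length: add the absolute areas under v-t.
0–6 s: v = 0 at t = 1.5 s; triangle areas 0.75 + 6.75 = 7.5 cm
6–9 s: |½(3 + 1)(3)| = 6 cm
9–11 s: v = 0 at t = 10 s; triangle areas 0.5 + 0.5 = 1 cm
11–12 s: |½(-1 + -12)(1)| = 6.5 cm
12–16 s: |½(-12 + -8)(4)| = 40 cm
Total distance = 61 cm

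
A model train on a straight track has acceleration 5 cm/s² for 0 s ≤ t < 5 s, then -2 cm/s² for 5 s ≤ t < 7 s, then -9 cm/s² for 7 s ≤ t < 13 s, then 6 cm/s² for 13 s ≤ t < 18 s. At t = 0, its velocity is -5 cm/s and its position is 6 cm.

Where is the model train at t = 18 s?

On each constant-a segment, Δv = aΔt and Δx = v₀Δt + ½aΔt²; chain segment to segment.
0–5 s: v starts -5 cm/s; Δx = -5·5 + ½·5·5² = 37.5 cm; v ends 20 cm/s.
5–7 s: v starts 20 cm/s; Δx = 20·2 + ½·-2·2² = 36 cm; v ends 16 cm/s.
7–13 s: v starts 16 cm/s; Δx = 16·6 + ½·-9·6² = -66 cm; v ends -38 cm/s.
13–18 s: v starts -38 cm/s; Δx = -38·5 + ½·6·5² = -115 cm; v ends -8 cm/s.
x(18) = 6 + Σ Δx = -101.5 cm.

-101.5 cm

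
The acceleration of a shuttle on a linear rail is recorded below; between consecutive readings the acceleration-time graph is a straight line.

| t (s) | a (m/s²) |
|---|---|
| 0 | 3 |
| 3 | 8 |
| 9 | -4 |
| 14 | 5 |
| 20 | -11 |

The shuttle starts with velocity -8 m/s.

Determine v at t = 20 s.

Δv equals the area under the a-t graph; then v = v₀ + Δv.
0–3 s: ½(3 + 8)(3) = 16.5 m/s
3–9 s: ½(8 + -4)(6) = 12 m/s
9–14 s: ½(-4 + 5)(5) = 2.5 m/s
14–20 s: ½(5 + -11)(6) = -18 m/s
Δv = 13 m/s, so v(20) = -8 + (13) = 5 m/s.

5 m/s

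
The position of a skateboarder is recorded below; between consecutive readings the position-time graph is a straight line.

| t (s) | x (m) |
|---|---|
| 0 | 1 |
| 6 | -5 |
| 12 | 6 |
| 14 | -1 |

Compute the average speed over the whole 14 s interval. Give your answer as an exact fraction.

Average speed = (total path length)/(elapsed time); on a piecewise-linear x-t graph the path length is Σ|Δx|.
0–6 s: |Δx| = |-5 − 1| = 6 m
6–12 s: |Δx| = |6 − -5| = 11 m
12–14 s: |Δx| = |-1 − 6| = 7 m
Total path = 24 m; average speed = 24/14 = 12/7 m/s.

12/7 m/s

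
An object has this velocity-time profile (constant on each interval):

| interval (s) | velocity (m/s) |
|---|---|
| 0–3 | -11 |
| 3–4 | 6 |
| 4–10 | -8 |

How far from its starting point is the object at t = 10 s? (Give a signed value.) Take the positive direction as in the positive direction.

Net displacement equals the area under the velocity-time graph (areas below the axis count negative).
0–3 s: -11 × 3 = -33 m
3–4 s: 6 × 1 = 6 m
4–10 s: -8 × 6 = -48 m
Net displacement = -75 m

-75 m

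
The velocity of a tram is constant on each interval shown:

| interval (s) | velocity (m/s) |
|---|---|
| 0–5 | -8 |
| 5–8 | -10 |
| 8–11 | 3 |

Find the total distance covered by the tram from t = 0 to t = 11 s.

Distance (not displacement) is the total path length: add the absolute areas under v-t.
0–5 s: |-8| × 5 = 40 m
5–8 s: |-10| × 3 = 30 m
8–11 s: |3| × 3 = 9 m
Total distance = 79 m

79 m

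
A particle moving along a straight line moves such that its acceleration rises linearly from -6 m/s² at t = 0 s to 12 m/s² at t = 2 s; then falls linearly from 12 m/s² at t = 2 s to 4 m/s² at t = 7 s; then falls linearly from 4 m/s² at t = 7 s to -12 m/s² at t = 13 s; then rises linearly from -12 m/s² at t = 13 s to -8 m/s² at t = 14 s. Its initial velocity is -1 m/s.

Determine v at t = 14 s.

11 m/s

Δv equals the area under the a-t graph; then v = v₀ + Δv.
0–2 s: ½(-6 + 12)(2) = 6 m/s
2–7 s: ½(12 + 4)(5) = 40 m/s
7–13 s: ½(4 + -12)(6) = -24 m/s
13–14 s: ½(-12 + -8)(1) = -10 m/s
Δv = 12 m/s, so v(14) = -1 + (12) = 11 m/s.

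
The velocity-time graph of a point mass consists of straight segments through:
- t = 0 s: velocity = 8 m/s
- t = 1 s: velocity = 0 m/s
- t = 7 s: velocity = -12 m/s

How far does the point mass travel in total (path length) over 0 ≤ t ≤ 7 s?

40 m

Total distance travelled is ∫|v| dt — sum the magnitudes of each area piece.
0–1 s: |½(8 + 0)(1)| = 4 m
1–7 s: |½(0 + -12)(6)| = 36 m
Total distance = 40 m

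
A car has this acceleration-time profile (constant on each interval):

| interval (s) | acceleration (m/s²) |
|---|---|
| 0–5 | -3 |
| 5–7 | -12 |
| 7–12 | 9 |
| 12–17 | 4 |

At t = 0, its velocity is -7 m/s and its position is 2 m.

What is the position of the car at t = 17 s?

-211 m

On each constant-a segment, Δv = aΔt and Δx = v₀Δt + ½aΔt²; chain segment to segment.
0–5 s: v starts -7 m/s; Δx = -7·5 + ½·-3·5² = -72.5 m; v ends -22 m/s.
5–7 s: v starts -22 m/s; Δx = -22·2 + ½·-12·2² = -68 m; v ends -46 m/s.
7–12 s: v starts -46 m/s; Δx = -46·5 + ½·9·5² = -117.5 m; v ends -1 m/s.
12–17 s: v starts -1 m/s; Δx = -1·5 + ½·4·5² = 45 m; v ends 19 m/s.
x(17) = 2 + Σ Δx = -211 m.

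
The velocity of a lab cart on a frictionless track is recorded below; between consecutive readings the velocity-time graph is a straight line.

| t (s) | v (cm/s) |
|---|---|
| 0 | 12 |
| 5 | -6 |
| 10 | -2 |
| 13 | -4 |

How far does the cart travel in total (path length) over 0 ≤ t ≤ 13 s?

Distance (not displacement) is the total path length: add the absolute areas under v-t.
0–5 s: v = 0 at t = 10/3 s; triangle areas 20 + 5 = 25 cm
5–10 s: |½(-6 + -2)(5)| = 20 cm
10–13 s: |½(-2 + -4)(3)| = 9 cm
Total distance = 54 cm

54 cm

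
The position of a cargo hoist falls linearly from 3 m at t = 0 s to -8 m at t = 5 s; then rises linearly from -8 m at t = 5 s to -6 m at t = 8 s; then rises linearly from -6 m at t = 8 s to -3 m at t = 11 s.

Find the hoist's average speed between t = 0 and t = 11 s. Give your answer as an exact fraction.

Average speed = (total path length)/(elapsed time); on a piecewise-linear x-t graph the path length is Σ|Δx|.
0–5 s: |Δx| = |-8 − 3| = 11 m
5–8 s: |Δx| = |-6 − -8| = 2 m
8–11 s: |Δx| = |-3 − -6| = 3 m
Total path = 16 m; average speed = 16/11 = 16/11 m/s.

16/11 m/s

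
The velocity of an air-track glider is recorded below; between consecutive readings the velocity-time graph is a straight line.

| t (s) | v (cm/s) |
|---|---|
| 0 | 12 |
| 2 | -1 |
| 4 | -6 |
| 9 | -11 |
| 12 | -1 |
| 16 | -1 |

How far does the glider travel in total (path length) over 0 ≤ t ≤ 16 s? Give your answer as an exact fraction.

Distance (not displacement) is the total path length: add the absolute areas under v-t.
0–2 s: v = 0 at t = 24/13 s; triangle areas 144/13 + 1/13 = 145/13 cm
2–4 s: |½(-1 + -6)(2)| = 7 cm
4–9 s: |½(-6 + -11)(5)| = 42.5 cm
9–12 s: |½(-11 + -1)(3)| = 18 cm
12–16 s: |-1| × 4 = 4 cm
Total distance = 2149/26 cm

2149/26 cm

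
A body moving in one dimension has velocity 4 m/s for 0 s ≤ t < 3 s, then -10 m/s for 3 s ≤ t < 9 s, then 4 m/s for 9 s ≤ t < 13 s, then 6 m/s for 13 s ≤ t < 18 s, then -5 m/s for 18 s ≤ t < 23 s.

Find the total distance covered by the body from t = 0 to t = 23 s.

143 m

Total distance travelled is ∫|v| dt — sum the magnitudes of each area piece.
0–3 s: |4| × 3 = 12 m
3–9 s: |-10| × 6 = 60 m
9–13 s: |4| × 4 = 16 m
13–18 s: |6| × 5 = 30 m
18–23 s: |-5| × 5 = 25 m
Total distance = 143 m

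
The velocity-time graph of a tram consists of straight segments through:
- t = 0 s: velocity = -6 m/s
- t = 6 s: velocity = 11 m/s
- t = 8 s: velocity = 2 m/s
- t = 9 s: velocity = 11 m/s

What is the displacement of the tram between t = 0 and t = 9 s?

34.5 m

Displacement is the signed area under the v-t curve.
0–6 s: ½(-6 + 11)(6) = 15 m
6–8 s: ½(11 + 2)(2) = 13 m
8–9 s: ½(2 + 11)(1) = 6.5 m
Net displacement = 34.5 m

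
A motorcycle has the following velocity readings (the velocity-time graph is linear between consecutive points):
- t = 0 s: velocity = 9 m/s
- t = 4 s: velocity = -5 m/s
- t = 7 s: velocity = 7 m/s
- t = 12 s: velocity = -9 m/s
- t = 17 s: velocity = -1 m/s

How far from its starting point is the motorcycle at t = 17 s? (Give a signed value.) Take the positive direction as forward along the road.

-19 m

Net displacement equals the area under the velocity-time graph (areas below the axis count negative).
0–4 s: ½(9 + -5)(4) = 8 m
4–7 s: ½(-5 + 7)(3) = 3 m
7–12 s: ½(7 + -9)(5) = -5 m
12–17 s: ½(-9 + -1)(5) = -25 m
Net displacement = -19 m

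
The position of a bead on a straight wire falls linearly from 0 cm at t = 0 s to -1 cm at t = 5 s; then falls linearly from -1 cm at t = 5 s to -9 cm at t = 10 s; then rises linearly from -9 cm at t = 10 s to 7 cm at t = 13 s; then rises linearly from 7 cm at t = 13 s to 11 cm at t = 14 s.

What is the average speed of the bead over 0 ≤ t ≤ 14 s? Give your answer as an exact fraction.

29/14 cm/s

Average speed = (total path length)/(elapsed time); on a piecewise-linear x-t graph the path length is Σ|Δx|.
0–5 s: |Δx| = |-1 − 0| = 1 cm
5–10 s: |Δx| = |-9 − -1| = 8 cm
10–13 s: |Δx| = |7 − -9| = 16 cm
13–14 s: |Δx| = |11 − 7| = 4 cm
Total path = 29 cm; average speed = 29/14 = 29/14 cm/s.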